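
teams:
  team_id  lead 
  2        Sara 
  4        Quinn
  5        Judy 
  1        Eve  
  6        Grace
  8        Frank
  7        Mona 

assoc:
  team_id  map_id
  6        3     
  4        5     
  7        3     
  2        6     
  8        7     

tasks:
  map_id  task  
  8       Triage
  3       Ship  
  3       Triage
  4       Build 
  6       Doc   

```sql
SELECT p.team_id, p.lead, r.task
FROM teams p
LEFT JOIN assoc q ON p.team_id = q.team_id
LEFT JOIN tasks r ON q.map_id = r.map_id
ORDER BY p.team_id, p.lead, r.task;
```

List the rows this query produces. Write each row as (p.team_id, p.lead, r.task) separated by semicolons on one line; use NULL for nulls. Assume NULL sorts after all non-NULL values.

Evaluate left to right. First `teams p LEFT JOIN assoc q` on team_id: 7 row(s).
Then LEFT JOIN `tasks r` on map_id: each of those 7 rows is kept; rows whose q.map_id has no match in r get NULL for r's columns.

(1, Eve, NULL); (2, Sara, Doc); (4, Quinn, NULL); (5, Judy, NULL); (6, Grace, Ship); (6, Grace, Triage); (7, Mona, Ship); (7, Mona, Triage); (8, Frank, NULL)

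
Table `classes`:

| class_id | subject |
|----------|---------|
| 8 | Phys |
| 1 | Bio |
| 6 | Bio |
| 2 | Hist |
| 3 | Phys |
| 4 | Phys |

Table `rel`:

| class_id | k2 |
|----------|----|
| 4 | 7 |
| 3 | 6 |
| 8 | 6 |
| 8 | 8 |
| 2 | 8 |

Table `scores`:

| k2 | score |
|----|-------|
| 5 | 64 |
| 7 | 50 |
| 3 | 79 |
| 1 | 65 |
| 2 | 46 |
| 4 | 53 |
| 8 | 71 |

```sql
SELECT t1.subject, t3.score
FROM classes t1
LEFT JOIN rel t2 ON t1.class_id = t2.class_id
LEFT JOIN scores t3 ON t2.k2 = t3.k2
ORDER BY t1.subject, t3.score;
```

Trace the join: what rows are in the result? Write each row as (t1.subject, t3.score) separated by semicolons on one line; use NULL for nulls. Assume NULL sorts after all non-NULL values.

Step 1 — t1 LEFT JOIN t2 on class_id → 7 row(s).
Then LEFT JOIN `scores t3` on k2: each of those 7 rows is kept; rows whose t2.k2 has no match in t3 get NULL for t3's columns.

(Bio, NULL); (Bio, NULL); (Hist, 71); (Phys, 50); (Phys, 71); (Phys, NULL); (Phys, NULL)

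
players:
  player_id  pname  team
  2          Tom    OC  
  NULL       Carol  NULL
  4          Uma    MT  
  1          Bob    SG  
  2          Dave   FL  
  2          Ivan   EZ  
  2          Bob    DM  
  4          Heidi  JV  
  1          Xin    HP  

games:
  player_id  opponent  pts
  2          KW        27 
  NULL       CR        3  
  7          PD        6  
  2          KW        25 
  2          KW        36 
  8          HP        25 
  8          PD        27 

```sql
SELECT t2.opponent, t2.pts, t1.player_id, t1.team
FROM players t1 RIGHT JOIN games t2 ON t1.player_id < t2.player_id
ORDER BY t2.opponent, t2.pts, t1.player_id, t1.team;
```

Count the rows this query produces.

31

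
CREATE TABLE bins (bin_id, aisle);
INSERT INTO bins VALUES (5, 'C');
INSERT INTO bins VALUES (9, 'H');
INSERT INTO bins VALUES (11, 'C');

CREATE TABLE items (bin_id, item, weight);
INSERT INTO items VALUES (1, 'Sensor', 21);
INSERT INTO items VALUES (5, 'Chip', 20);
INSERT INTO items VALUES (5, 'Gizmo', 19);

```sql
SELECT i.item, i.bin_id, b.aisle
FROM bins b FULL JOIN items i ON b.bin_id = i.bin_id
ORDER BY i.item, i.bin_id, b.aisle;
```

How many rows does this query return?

5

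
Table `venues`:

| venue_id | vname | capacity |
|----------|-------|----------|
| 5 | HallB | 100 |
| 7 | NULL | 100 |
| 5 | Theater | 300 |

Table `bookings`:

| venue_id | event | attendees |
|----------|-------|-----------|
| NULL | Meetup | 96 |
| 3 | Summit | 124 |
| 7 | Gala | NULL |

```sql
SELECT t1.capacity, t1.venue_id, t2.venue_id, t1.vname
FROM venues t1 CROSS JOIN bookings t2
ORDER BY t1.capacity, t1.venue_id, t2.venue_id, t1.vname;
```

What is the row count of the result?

CROSS JOIN pairs every row of `venues` with every row of `bookings`: 3 × 3 = 9 rows.

9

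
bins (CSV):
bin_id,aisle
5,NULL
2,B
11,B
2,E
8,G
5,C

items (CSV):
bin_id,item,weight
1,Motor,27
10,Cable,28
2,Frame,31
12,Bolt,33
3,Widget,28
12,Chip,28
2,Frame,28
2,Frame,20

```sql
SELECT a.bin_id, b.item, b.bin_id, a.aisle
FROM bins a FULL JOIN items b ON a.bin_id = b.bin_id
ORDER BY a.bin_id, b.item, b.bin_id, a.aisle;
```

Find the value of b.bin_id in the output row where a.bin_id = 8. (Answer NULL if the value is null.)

NULL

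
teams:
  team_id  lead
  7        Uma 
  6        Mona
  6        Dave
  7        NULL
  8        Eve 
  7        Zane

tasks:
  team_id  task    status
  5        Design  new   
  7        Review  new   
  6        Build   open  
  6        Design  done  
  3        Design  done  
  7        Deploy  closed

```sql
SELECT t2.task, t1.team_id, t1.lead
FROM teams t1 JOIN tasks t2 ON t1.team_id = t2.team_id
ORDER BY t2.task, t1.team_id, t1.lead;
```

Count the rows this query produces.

10

INNER JOIN keeps only pairs where the ON condition holds.
Matching on t1.team_id = t2.team_id.
Matched pairs: 10.
Total: 10 rows.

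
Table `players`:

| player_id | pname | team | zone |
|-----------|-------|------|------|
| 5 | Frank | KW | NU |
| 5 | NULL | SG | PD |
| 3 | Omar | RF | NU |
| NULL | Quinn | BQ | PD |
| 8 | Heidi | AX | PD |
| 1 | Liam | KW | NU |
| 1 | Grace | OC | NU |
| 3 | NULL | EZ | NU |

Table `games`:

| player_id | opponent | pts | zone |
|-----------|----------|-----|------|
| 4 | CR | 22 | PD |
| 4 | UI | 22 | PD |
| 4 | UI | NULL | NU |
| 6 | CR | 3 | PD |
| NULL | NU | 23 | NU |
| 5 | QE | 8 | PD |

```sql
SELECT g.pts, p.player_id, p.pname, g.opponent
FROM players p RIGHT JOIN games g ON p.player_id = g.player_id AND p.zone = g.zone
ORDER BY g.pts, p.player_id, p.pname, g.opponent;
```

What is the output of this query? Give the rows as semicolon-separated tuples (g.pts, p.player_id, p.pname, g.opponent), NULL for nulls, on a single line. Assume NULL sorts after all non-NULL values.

(3, NULL, NULL, CR); (8, 5, NULL, QE); (22, NULL, NULL, CR); (22, NULL, NULL, UI); (23, NULL, NULL, NU); (NULL, NULL, NULL, UI)

RIGHT JOIN keeps every row from `games`; unmatched rows get NULL for `players`'s columns.
Matching on p.player_id = g.player_id AND p.zone = g.zone. A NULL in a compared column never satisfies the condition.
- p row (player_id=5, zone=NU): no match.
- p row (player_id=5, zone=PD): matches 1 g row(s) → 1 output row(s).
- p row (player_id=3, zone=NU): no match.
- p row (player_id=NULL, zone=PD): no match.
- p row (player_id=8, zone=PD): no match.
- p row (player_id=1, zone=NU): no match.
- p row (player_id=1, zone=NU): no match.
- p row (player_id=3, zone=NU): no match.
- plus 5 unmatched g row(s), each kept with NULL p columns.
After projecting and ordering:
g.pts | p.player_id | p.pname | g.opponent
3 | NULL | NULL | CR
8 | 5 | NULL | QE
22 | NULL | NULL | CR
22 | NULL | NULL | UI
23 | NULL | NULL | NU
NULL | NULL | NULL | UI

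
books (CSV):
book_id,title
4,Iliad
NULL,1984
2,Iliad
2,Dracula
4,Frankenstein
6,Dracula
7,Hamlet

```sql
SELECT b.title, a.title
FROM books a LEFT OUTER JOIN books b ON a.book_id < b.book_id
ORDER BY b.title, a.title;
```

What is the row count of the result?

15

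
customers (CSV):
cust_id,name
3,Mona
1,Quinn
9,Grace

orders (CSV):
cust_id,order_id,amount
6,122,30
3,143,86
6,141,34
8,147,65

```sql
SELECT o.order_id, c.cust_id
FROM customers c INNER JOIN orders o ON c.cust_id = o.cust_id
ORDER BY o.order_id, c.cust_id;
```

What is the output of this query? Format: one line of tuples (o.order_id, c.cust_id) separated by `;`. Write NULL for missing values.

(143, 3)

INNER JOIN keeps only pairs where the ON condition holds.
Matching on c.cust_id = o.cust_id.
- c[0] cust_id=3 → 1 match(es) in o → 1 row(s).
- c[1] cust_id=1 → no match; dropped.
- c[2] cust_id=9 → no match; dropped.
After projecting and ordering:
o.order_id | c.cust_id
143 | 3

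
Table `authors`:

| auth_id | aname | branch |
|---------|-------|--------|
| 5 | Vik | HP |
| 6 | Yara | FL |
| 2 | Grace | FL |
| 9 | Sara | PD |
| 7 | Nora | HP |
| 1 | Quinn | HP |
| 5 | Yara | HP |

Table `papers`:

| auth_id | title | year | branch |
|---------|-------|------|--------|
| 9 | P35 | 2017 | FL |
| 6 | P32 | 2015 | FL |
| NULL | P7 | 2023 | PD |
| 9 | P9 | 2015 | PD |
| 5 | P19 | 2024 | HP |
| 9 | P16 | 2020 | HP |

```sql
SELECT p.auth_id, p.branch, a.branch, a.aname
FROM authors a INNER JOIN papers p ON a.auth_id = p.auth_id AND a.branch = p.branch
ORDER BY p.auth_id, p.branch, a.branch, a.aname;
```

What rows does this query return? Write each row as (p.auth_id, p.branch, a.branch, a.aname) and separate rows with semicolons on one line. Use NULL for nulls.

INNER JOIN keeps only pairs where the ON condition holds.
Matching on a.auth_id = p.auth_id AND a.branch = p.branch. A NULL in a compared column never satisfies the condition.
- a[0] auth_id=5, branch=HP → 1 match(es) in p → 1 row(s).
- a[1] auth_id=6, branch=FL → 1 match(es) in p → 1 row(s).
- a[2] auth_id=2, branch=FL → no match; dropped.
- a[3] auth_id=9, branch=PD → 1 match(es) in p → 1 row(s).
- a[4] auth_id=7, branch=HP → no match; dropped.
- a[5] auth_id=1, branch=HP → no match; dropped.
- a[6] auth_id=5, branch=HP → 1 match(es) in p → 1 row(s).
After projecting and ordering:
p.auth_id | p.branch | a.branch | a.aname
5 | HP | HP | Vik
5 | HP | HP | Yara
6 | FL | FL | Yara
9 | PD | PD | Sara

(5, HP, HP, Vik); (5, HP, HP, Yara); (6, FL, FL, Yara); (9, PD, PD, Sara)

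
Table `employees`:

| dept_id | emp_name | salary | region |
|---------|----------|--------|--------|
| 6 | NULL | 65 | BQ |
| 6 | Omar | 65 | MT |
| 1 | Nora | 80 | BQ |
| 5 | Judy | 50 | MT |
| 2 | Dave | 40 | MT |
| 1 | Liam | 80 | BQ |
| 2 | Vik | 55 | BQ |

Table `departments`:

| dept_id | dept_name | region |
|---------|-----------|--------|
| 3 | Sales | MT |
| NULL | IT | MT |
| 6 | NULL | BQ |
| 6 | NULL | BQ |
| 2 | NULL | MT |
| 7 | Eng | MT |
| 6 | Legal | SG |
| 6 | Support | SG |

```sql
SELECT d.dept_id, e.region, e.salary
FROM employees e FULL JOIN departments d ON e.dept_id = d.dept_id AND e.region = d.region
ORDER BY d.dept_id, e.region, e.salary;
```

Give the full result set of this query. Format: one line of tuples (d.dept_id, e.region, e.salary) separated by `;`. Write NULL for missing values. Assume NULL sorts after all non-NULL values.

(2, MT, 40); (3, NULL, NULL); (6, BQ, 65); (6, BQ, 65); (6, NULL, NULL); (6, NULL, NULL); (7, NULL, NULL); (NULL, BQ, 55); (NULL, BQ, 80); (NULL, BQ, 80); (NULL, MT, 50); (NULL, MT, 65); (NULL, NULL, NULL)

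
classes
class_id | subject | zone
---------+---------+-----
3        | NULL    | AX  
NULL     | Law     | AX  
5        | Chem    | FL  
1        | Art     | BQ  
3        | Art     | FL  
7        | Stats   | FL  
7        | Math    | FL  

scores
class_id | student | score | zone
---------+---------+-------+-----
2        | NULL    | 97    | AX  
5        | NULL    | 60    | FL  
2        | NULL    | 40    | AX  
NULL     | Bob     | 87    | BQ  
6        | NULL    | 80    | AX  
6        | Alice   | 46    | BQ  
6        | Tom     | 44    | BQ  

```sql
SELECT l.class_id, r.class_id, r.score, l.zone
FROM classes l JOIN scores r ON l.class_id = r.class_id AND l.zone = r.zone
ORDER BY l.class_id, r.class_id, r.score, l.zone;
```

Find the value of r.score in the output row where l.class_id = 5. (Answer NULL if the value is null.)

INNER JOIN keeps only pairs where the ON condition holds.
Matching on l.class_id = r.class_id AND l.zone = r.zone. A NULL in a compared column never satisfies the condition.
- class_id=3, zone=AX: no matching r row, dropped.
- class_id=NULL, zone=AX: no matching r row, dropped.
- class_id=5, zone=FL: 1 matching r row(s), so 1 row(s) emitted.
- class_id=1, zone=BQ: no matching r row, dropped.
- class_id=3, zone=FL: no matching r row, dropped.
- class_id=7, zone=FL: no matching r row, dropped.
- class_id=7, zone=FL: no matching r row, dropped.

60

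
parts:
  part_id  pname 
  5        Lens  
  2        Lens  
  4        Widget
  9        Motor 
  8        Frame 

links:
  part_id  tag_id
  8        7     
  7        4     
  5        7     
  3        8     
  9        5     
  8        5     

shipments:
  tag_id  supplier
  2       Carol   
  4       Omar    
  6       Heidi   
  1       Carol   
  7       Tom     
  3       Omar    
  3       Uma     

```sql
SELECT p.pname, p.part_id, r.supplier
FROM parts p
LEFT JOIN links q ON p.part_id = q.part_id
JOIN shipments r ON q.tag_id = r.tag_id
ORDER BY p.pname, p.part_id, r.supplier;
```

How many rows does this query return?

2

Evaluate left to right. First `parts p LEFT JOIN links q` on part_id: 6 row(s).
Then INNER JOIN `shipments r` on tag_id: keep only rows whose q.tag_id appears in r.
Result: 2 row(s).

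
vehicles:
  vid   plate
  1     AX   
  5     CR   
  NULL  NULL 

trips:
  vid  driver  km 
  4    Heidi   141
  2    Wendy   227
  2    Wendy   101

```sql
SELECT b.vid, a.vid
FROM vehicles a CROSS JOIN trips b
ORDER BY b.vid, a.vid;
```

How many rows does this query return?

CROSS JOIN pairs every row of `vehicles` with every row of `trips`: 3 × 3 = 9 rows.

9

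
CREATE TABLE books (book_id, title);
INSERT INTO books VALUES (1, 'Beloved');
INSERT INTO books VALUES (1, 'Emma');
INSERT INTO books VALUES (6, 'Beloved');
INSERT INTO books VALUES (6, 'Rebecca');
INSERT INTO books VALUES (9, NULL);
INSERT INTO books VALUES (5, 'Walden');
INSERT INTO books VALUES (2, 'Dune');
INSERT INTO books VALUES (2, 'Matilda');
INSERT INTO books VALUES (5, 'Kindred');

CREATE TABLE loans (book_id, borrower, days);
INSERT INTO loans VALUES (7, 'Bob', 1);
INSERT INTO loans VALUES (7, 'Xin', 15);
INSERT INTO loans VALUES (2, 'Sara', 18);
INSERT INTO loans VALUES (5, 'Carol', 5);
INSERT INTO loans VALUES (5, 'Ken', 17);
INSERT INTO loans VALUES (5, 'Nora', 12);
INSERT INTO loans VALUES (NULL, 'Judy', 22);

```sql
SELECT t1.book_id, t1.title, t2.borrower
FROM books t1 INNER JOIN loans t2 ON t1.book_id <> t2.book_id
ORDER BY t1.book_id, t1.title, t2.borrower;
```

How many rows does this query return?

INNER JOIN keeps only pairs where the ON condition holds.
Matching on t1.book_id <> t2.book_id. A NULL in a compared column never satisfies the condition.
- t1 (book_id=1) pairs with 6 row(s) of t2.
- t1 (book_id=1) pairs with 6 row(s) of t2.
- t1 (book_id=6) pairs with 6 row(s) of t2.
- t1 (book_id=6) pairs with 6 row(s) of t2.
- t1 (book_id=9) pairs with 6 row(s) of t2.
- t1 (book_id=5) pairs with 3 row(s) of t2.
- t1 (book_id=2) pairs with 5 row(s) of t2.
- t1 (book_id=2) pairs with 5 row(s) of t2.
- t1 (book_id=5) pairs with 3 row(s) of t2.
Total: 46 rows.

46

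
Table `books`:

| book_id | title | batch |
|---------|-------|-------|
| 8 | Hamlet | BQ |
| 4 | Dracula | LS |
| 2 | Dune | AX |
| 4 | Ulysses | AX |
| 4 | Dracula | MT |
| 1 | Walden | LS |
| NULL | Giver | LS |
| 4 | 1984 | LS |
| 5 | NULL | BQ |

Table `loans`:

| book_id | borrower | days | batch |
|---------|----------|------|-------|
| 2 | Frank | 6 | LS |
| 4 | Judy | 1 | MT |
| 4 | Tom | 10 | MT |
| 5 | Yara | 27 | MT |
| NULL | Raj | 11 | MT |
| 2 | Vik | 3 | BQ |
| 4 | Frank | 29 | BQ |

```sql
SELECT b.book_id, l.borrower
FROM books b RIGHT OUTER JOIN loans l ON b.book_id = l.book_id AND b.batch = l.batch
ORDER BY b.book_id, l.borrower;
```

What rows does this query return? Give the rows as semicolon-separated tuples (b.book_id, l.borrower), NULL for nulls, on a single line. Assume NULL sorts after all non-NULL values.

(4, Judy); (4, Tom); (NULL, Frank); (NULL, Frank); (NULL, Raj); (NULL, Vik); (NULL, Yara)

RIGHT JOIN keeps every row from `loans`; unmatched rows get NULL for `books`'s columns.
Matching on b.book_id = l.book_id AND b.batch = l.batch. A NULL in a compared column never satisfies the condition.
- b row (book_id=8, batch=BQ): no match.
- b row (book_id=4, batch=LS): no match.
- b row (book_id=2, batch=AX): no match.
- b row (book_id=4, batch=AX): no match.
- b row (book_id=4, batch=MT): matches 2 l row(s) → 2 output row(s).
- b row (book_id=1, batch=LS): no match.
- b row (book_id=NULL, batch=LS): no match.
- b row (book_id=4, batch=LS): no match.
- b row (book_id=5, batch=BQ): no match.
- 5 l row(s) had no b match → kept, b columns NULL.
After projecting and ordering:
b.book_id | l.borrower
4 | Judy
4 | Tom
NULL | Frank
NULL | Frank
NULL | Raj
NULL | Vik
NULL | Yara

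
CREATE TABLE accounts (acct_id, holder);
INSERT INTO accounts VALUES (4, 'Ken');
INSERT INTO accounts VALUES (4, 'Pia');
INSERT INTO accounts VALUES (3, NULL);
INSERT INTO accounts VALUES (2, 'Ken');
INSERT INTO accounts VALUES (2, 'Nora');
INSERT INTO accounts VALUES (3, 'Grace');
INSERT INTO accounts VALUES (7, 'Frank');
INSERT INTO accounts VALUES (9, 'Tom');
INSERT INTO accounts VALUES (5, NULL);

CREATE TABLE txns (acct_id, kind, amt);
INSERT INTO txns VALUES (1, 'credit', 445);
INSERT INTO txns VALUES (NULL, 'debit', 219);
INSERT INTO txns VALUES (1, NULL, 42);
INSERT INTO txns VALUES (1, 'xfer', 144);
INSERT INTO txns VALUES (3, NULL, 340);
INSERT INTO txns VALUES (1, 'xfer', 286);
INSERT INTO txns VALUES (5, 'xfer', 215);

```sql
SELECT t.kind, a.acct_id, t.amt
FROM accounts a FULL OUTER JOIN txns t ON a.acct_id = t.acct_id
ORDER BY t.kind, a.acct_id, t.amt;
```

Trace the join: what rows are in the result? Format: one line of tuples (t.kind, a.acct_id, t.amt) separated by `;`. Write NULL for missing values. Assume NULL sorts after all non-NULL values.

(credit, NULL, 445); (debit, NULL, 219); (xfer, 5, 215); (xfer, NULL, 144); (xfer, NULL, 286); (NULL, 2, NULL); (NULL, 2, NULL); (NULL, 3, 340); (NULL, 3, 340); (NULL, 4, NULL); (NULL, 4, NULL); (NULL, 7, NULL); (NULL, 9, NULL); (NULL, NULL, 42)

FULL OUTER JOIN keeps every row from both sides; unmatched rows get NULL for the other side's columns.
Matching on a.acct_id = t.acct_id. A NULL in a compared column never satisfies the condition.
- acct_id=4: no t row matches, row kept with t columns NULL.
- acct_id=4: no t row matches, row kept with t columns NULL.
- acct_id=3: 1 matching t row(s), so 1 row(s) emitted.
- acct_id=2: no t row matches, row kept with t columns NULL.
- acct_id=2: no t row matches, row kept with t columns NULL.
- acct_id=3: 1 matching t row(s), so 1 row(s) emitted.
- acct_id=7: no t row matches, row kept with t columns NULL.
- acct_id=9: no t row matches, row kept with t columns NULL.
- acct_id=5: 1 matching t row(s), so 1 row(s) emitted.
- 5 row(s) from t found no a partner → padded with NULL.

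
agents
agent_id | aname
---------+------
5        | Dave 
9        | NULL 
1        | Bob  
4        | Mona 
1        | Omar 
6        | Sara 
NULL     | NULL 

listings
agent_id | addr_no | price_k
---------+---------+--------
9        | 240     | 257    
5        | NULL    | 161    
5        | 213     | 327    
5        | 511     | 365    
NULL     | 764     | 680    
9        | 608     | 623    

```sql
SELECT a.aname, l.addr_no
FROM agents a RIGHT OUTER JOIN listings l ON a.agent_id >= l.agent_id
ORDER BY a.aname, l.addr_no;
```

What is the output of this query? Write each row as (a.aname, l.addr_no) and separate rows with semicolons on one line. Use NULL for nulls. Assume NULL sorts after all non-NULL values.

RIGHT JOIN keeps every row from `listings`; unmatched rows get NULL for `agents`'s columns.
Matching on a.agent_id >= l.agent_id. A NULL in a compared column never satisfies the condition.
Matched pairs: 11; unmatched l rows kept: 1.

(Dave, 213); (Dave, 511); (Dave, NULL); (Sara, 213); (Sara, 511); (Sara, NULL); (NULL, 213); (NULL, 240); (NULL, 511); (NULL, 608); (NULL, 764); (NULL, NULL)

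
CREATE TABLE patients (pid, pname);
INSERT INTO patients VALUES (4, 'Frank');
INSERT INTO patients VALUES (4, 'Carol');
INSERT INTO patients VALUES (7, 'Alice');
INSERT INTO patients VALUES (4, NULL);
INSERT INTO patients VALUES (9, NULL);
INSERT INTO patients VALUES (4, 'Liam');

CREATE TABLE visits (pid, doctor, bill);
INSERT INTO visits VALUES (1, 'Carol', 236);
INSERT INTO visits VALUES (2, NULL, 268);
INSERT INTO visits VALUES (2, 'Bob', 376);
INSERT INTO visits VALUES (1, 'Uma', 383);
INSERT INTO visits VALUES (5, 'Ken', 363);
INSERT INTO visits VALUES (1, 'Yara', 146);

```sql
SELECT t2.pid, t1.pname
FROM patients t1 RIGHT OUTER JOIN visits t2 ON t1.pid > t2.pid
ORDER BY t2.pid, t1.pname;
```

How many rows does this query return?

32

RIGHT JOIN keeps every row from `visits`; unmatched rows get NULL for `patients`'s columns.
Matching on t1.pid > t2.pid.
Matched pairs: 32; unmatched t2 rows kept: 0.
Total: 32 rows.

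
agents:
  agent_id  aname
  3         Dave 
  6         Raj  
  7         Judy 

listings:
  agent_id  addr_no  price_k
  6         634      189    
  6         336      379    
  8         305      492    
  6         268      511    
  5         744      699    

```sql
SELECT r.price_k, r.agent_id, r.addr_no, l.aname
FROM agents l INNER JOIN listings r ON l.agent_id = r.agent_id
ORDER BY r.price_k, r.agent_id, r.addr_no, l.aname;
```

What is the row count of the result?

INNER JOIN keeps only pairs where the ON condition holds.
Matching on l.agent_id = r.agent_id.
- l[0] agent_id=3 → no match; dropped.
- l[1] agent_id=6 → 3 match(es) in r → 3 row(s).
- l[2] agent_id=7 → no match; dropped.
Total: 3 rows.

3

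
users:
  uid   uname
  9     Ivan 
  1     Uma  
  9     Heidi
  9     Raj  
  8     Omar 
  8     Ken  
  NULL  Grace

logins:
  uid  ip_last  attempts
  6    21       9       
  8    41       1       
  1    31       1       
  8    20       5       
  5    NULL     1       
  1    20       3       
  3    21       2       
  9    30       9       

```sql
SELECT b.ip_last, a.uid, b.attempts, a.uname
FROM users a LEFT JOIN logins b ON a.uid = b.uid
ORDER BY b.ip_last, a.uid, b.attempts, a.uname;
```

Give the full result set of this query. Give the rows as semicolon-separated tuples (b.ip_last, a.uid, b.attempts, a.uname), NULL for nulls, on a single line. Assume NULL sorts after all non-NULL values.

LEFT JOIN keeps every row from `users`; unmatched rows get NULL for `logins`'s columns.
Matching on a.uid = b.uid. A NULL in a compared column never satisfies the condition.
Matched pairs: 9; unmatched a rows kept: 1.

(20, 1, 3, Uma); (20, 8, 5, Ken); (20, 8, 5, Omar); (30, 9, 9, Heidi); (30, 9, 9, Ivan); (30, 9, 9, Raj); (31, 1, 1, Uma); (41, 8, 1, Ken); (41, 8, 1, Omar); (NULL, NULL, NULL, Grace)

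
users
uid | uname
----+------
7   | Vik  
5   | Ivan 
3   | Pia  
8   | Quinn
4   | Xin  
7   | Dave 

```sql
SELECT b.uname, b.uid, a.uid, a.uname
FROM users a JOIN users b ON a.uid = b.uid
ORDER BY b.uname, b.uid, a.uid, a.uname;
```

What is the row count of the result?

INNER JOIN keeps only pairs where the ON condition holds.
Matching on a.uid = b.uid.
- a row (uid=7): matches 2 b row(s) → 2 output row(s).
- a row (uid=5): matches 1 b row(s) → 1 output row(s).
- a row (uid=3): matches 1 b row(s) → 1 output row(s).
- a row (uid=8): matches 1 b row(s) → 1 output row(s).
- a row (uid=4): matches 1 b row(s) → 1 output row(s).
- a row (uid=7): matches 2 b row(s) → 2 output row(s).
Total: 8 rows.

8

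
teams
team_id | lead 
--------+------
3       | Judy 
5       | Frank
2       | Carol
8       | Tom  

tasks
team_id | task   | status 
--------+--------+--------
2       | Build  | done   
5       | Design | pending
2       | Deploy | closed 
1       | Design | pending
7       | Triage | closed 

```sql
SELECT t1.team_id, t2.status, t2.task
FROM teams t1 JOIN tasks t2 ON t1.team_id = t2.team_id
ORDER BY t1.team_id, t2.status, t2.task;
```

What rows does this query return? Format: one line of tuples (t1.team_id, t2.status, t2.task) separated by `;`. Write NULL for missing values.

(2, closed, Deploy); (2, done, Build); (5, pending, Design)

INNER JOIN keeps only pairs where the ON condition holds.
Matching on t1.team_id = t2.team_id.
Matched pairs: 3.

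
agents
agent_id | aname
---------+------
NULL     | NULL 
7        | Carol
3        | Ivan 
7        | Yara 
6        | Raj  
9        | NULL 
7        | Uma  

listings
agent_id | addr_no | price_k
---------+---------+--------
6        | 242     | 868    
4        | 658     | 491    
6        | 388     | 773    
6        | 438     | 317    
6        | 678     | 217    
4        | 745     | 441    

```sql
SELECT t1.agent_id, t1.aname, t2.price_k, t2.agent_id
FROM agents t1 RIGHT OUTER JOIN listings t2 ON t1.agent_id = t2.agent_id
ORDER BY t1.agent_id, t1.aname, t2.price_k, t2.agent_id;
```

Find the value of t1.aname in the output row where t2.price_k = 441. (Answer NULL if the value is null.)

RIGHT JOIN keeps every row from `listings`; unmatched rows get NULL for `agents`'s columns.
Matching on t1.agent_id = t2.agent_id. A NULL in a compared column never satisfies the condition.
Matched pairs: 4; unmatched t2 rows kept: 2.

NULL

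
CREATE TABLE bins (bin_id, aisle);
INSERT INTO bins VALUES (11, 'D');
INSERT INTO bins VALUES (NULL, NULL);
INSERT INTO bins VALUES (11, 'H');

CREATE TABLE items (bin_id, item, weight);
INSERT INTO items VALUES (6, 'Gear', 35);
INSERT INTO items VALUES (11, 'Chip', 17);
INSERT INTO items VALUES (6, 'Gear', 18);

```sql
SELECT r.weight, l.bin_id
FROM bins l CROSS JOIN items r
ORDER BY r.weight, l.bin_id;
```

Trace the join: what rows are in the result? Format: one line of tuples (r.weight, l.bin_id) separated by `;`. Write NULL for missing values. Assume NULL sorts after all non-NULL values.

(17, 11); (17, 11); (17, NULL); (18, 11); (18, 11); (18, NULL); (35, 11); (35, 11); (35, NULL)

CROSS JOIN pairs every row of `bins` with every row of `items`: 3 × 3 = 9 rows.
After projecting and ordering:
r.weight | l.bin_id
17 | 11
17 | 11
17 | NULL
18 | 11
18 | 11
18 | NULL
35 | 11
35 | 11
35 | NULL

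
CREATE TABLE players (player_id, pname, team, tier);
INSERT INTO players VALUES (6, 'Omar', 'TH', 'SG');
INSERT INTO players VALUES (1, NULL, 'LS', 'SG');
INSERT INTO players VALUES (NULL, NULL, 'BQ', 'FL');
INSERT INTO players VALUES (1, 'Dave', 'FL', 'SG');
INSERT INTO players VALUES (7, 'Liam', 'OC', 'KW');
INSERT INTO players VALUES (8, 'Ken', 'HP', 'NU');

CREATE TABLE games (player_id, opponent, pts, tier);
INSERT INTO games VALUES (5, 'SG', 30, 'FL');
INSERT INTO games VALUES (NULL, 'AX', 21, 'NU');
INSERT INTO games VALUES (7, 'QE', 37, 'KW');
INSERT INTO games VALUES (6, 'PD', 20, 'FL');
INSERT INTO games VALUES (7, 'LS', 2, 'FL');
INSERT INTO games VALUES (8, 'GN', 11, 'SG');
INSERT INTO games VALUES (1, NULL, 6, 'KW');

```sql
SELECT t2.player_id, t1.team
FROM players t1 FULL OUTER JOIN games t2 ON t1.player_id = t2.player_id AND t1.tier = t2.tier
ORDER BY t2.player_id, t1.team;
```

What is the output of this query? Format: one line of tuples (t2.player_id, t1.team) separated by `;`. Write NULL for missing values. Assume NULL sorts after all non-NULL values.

(1, NULL); (5, NULL); (6, NULL); (7, OC); (7, NULL); (8, NULL); (NULL, BQ); (NULL, FL); (NULL, HP); (NULL, LS); (NULL, TH); (NULL, NULL)

FULL OUTER JOIN keeps every row from both sides; unmatched rows get NULL for the other side's columns.
Matching on t1.player_id = t2.player_id AND t1.tier = t2.tier. A NULL in a compared column never satisfies the condition.
Matched pairs: 1; unmatched t1 rows kept: 5; unmatched t2 rows kept: 6.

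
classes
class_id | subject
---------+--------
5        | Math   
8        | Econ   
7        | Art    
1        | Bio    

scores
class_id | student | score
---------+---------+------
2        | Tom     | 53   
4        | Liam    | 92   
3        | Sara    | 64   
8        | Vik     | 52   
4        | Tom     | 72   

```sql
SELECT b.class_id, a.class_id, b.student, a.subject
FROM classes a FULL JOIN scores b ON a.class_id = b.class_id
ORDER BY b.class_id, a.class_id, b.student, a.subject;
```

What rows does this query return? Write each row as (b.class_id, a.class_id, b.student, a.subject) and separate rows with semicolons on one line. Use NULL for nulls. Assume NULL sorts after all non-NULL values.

(2, NULL, Tom, NULL); (3, NULL, Sara, NULL); (4, NULL, Liam, NULL); (4, NULL, Tom, NULL); (8, 8, Vik, Econ); (NULL, 1, NULL, Bio); (NULL, 5, NULL, Math); (NULL, 7, NULL, Art)

FULL OUTER JOIN keeps every row from both sides; unmatched rows get NULL for the other side's columns.
Matching on a.class_id = b.class_id.
- a[0] class_id=5 → no match; kept with NULLs on the b side.
- a[1] class_id=8 → 1 match(es) in b → 1 row(s).
- a[2] class_id=7 → no match; kept with NULLs on the b side.
- a[3] class_id=1 → no match; kept with NULLs on the b side.
- 4 row(s) from b found no a partner → padded with NULL.
After projecting and ordering:
b.class_id | a.class_id | b.student | a.subject
2 | NULL | Tom | NULL
3 | NULL | Sara | NULL
4 | NULL | Liam | NULL
4 | NULL | Tom | NULL
8 | 8 | Vik | Econ
NULL | 1 | NULL | Bio
NULL | 5 | NULL | Math
NULL | 7 | NULL | Art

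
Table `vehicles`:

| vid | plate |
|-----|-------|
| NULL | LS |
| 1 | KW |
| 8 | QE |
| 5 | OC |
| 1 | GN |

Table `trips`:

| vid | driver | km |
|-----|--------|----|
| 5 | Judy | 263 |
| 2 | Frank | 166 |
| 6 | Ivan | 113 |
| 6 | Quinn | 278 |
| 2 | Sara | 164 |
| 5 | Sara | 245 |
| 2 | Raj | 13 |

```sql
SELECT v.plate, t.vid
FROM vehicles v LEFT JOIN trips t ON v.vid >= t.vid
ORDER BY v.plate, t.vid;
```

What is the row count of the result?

LEFT JOIN keeps every row from `vehicles`; unmatched rows get NULL for `trips`'s columns.
Matching on v.vid >= t.vid. A NULL in a compared column never satisfies the condition.
- v row (vid=NULL): no match → kept, t columns NULL.
- v row (vid=1): no match → kept, t columns NULL.
- v row (vid=8): matches 7 t row(s) → 7 output row(s).
- v row (vid=5): matches 5 t row(s) → 5 output row(s).
- v row (vid=1): no match → kept, t columns NULL.
Total: 12 matched + 3 padded = 15 rows.

15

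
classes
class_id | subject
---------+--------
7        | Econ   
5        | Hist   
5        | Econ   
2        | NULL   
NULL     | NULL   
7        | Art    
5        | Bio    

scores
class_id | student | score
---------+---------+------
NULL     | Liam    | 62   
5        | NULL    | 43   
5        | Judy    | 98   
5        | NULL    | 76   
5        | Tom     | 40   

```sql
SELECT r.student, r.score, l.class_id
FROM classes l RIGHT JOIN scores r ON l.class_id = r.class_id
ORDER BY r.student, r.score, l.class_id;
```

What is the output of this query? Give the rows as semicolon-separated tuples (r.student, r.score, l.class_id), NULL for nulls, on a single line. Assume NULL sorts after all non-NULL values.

(Judy, 98, 5); (Judy, 98, 5); (Judy, 98, 5); (Liam, 62, NULL); (Tom, 40, 5); (Tom, 40, 5); (Tom, 40, 5); (NULL, 43, 5); (NULL, 43, 5); (NULL, 43, 5); (NULL, 76, 5); (NULL, 76, 5); (NULL, 76, 5)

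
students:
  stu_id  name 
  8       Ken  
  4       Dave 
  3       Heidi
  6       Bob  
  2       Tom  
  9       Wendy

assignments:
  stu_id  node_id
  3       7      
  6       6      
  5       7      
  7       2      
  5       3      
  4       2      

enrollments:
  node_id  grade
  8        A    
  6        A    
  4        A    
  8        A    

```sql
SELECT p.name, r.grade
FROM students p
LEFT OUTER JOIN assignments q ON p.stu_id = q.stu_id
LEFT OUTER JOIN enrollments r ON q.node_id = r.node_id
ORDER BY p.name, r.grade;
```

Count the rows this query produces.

6

Joins associate left-to-right: students LEFT JOIN assignments on stu_id gives 6 intermediate row(s).
Then LEFT JOIN `enrollments r` on node_id: each of those 6 rows is kept; rows whose q.node_id has no match in r get NULL for r's columns.
Result: 6 row(s).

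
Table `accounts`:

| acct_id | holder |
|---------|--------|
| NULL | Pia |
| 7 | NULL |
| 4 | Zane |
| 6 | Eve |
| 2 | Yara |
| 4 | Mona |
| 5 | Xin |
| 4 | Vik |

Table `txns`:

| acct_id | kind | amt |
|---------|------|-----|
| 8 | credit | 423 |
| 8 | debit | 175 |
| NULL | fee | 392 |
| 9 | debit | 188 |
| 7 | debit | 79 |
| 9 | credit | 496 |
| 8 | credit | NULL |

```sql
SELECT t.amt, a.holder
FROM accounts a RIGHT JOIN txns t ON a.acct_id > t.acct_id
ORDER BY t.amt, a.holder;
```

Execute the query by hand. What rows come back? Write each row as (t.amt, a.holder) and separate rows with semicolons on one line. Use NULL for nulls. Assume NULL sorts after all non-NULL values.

(79, NULL); (175, NULL); (188, NULL); (392, NULL); (423, NULL); (496, NULL); (NULL, NULL)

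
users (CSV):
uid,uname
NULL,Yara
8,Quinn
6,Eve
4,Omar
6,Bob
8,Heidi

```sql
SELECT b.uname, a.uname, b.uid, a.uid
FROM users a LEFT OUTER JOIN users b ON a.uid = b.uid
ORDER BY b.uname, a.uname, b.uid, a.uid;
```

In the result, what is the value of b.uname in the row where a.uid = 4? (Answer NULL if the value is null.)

LEFT JOIN keeps every row from `users a`; unmatched rows get NULL for `users b`'s columns.
Matching on a.uid = b.uid. A NULL in a compared column never satisfies the condition.
- uid=NULL: no b row matches, row kept with b columns NULL.
- uid=8: 2 matching b row(s), so 2 row(s) emitted.
- uid=6: 2 matching b row(s), so 2 row(s) emitted.
- uid=4: 1 matching b row(s), so 1 row(s) emitted.
- uid=6: 2 matching b row(s), so 2 row(s) emitted.
- uid=8: 2 matching b row(s), so 2 row(s) emitted.

Omar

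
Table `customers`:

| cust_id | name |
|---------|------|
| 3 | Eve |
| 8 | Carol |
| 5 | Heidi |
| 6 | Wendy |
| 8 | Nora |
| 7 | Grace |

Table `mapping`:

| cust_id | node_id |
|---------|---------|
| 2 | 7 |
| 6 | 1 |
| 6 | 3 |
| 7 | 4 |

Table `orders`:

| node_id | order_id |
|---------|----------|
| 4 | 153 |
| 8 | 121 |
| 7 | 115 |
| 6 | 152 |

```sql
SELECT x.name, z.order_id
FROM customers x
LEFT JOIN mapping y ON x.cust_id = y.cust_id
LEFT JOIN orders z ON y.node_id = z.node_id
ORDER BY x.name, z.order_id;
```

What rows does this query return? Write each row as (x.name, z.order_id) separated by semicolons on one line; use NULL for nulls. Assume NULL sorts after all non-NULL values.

Evaluate left to right. First `customers x LEFT JOIN mapping y` on cust_id: 7 row(s).
Then LEFT JOIN `orders z` on node_id: each of those 7 rows is kept; rows whose y.node_id has no match in z get NULL for z's columns.

(Carol, NULL); (Eve, NULL); (Grace, 153); (Heidi, NULL); (Nora, NULL); (Wendy, NULL); (Wendy, NULL)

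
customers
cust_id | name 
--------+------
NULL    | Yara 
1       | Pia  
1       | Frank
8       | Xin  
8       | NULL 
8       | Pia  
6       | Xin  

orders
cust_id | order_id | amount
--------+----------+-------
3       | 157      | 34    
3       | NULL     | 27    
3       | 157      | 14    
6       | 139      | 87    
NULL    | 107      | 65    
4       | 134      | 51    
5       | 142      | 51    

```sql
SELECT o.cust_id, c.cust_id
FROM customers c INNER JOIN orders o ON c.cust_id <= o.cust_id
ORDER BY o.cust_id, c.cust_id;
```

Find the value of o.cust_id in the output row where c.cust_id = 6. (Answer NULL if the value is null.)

INNER JOIN keeps only pairs where the ON condition holds.
Matching on c.cust_id <= o.cust_id. A NULL in a compared column never satisfies the condition.
Matched pairs: 13.

6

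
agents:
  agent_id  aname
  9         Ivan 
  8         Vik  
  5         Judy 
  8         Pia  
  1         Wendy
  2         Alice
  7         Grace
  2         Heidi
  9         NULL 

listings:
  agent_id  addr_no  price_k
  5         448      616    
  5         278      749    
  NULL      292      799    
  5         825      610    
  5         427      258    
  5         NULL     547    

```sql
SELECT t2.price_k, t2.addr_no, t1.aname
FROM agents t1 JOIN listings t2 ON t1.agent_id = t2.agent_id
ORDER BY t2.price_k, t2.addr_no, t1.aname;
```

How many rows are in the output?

5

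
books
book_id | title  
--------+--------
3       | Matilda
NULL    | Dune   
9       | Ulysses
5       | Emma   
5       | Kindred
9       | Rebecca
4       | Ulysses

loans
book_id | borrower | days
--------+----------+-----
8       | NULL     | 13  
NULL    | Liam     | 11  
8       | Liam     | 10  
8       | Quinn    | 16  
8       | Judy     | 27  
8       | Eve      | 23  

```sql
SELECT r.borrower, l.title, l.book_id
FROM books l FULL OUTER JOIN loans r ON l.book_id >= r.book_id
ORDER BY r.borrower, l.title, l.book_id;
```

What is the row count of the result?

16

FULL OUTER JOIN keeps every row from both sides; unmatched rows get NULL for the other side's columns.
Matching on l.book_id >= r.book_id. A NULL in a compared column never satisfies the condition.
- book_id=3: no r row matches, row kept with r columns NULL.
- book_id=NULL: no r row matches, row kept with r columns NULL.
- book_id=9: 5 matching r row(s), so 5 row(s) emitted.
- book_id=5: no r row matches, row kept with r columns NULL.
- book_id=5: no r row matches, row kept with r columns NULL.
- book_id=9: 5 matching r row(s), so 5 row(s) emitted.
- book_id=4: no r row matches, row kept with r columns NULL.
- 1 r row(s) had no l match → kept, l columns NULL.
Total: 10 matched + 6 padded = 16 rows.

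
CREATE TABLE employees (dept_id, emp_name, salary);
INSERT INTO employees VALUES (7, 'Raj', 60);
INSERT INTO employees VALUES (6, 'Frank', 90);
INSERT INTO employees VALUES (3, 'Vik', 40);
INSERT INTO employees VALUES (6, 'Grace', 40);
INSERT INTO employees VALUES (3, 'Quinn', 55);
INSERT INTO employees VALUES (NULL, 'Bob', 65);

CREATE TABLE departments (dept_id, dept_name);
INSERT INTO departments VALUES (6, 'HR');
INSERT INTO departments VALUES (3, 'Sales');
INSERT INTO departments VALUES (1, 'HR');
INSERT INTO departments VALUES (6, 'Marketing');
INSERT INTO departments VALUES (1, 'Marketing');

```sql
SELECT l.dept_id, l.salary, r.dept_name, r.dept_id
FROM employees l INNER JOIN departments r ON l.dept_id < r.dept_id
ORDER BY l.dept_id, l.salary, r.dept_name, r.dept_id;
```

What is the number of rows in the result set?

INNER JOIN keeps only pairs where the ON condition holds.
Matching on l.dept_id < r.dept_id. A NULL in a compared column never satisfies the condition.
Matched pairs: 4.
Total: 4 rows.

4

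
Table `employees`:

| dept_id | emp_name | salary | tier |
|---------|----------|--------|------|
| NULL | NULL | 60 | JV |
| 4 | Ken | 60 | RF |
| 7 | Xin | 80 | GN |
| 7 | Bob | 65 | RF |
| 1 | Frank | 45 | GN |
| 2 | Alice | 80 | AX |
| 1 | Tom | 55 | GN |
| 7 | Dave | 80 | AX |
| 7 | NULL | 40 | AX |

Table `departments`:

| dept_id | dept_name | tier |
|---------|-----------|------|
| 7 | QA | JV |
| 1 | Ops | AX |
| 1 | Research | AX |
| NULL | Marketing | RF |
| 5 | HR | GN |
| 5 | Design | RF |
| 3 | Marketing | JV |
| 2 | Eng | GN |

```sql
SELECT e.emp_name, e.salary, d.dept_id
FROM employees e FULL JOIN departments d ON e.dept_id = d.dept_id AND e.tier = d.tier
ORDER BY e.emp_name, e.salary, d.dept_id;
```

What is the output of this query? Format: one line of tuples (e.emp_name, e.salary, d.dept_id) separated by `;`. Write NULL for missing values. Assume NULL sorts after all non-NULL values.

(Alice, 80, NULL); (Bob, 65, NULL); (Dave, 80, NULL); (Frank, 45, NULL); (Ken, 60, NULL); (Tom, 55, NULL); (Xin, 80, NULL); (NULL, 40, NULL); (NULL, 60, NULL); (NULL, NULL, 1); (NULL, NULL, 1); (NULL, NULL, 2); (NULL, NULL, 3); (NULL, NULL, 5); (NULL, NULL, 5); (NULL, NULL, 7); (NULL, NULL, NULL)

FULL OUTER JOIN keeps every row from both sides; unmatched rows get NULL for the other side's columns.
Matching on e.dept_id = d.dept_id AND e.tier = d.tier. A NULL in a compared column never satisfies the condition.
- e[0] dept_id=NULL, tier=JV → no match; kept with NULLs on the d side.
- e[1] dept_id=4, tier=RF → no match; kept with NULLs on the d side.
- e[2] dept_id=7, tier=GN → no match; kept with NULLs on the d side.
- e[3] dept_id=7, tier=RF → no match; kept with NULLs on the d side.
- e[4] dept_id=1, tier=GN → no match; kept with NULLs on the d side.
- e[5] dept_id=2, tier=AX → no match; kept with NULLs on the d side.
- e[6] dept_id=1, tier=GN → no match; kept with NULLs on the d side.
- e[7] dept_id=7, tier=AX → no match; kept with NULLs on the d side.
- e[8] dept_id=7, tier=AX → no match; kept with NULLs on the d side.
- 8 row(s) from d found no e partner → padded with NULL.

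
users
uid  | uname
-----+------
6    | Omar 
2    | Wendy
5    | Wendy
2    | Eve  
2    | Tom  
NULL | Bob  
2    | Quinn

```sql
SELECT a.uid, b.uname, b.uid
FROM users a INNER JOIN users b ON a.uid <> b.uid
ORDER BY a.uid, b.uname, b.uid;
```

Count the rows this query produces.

INNER JOIN keeps only pairs where the ON condition holds.
Matching on a.uid <> b.uid. A NULL in a compared column never satisfies the condition.
- a (uid=6) pairs with 5 row(s) of b.
- a (uid=2) pairs with 2 row(s) of b.
- a (uid=5) pairs with 5 row(s) of b.
- a (uid=2) pairs with 2 row(s) of b.
- a (uid=2) pairs with 2 row(s) of b.
- a (uid=NULL) has no partner → excluded.
- a (uid=2) pairs with 2 row(s) of b.
Total: 18 rows.

18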